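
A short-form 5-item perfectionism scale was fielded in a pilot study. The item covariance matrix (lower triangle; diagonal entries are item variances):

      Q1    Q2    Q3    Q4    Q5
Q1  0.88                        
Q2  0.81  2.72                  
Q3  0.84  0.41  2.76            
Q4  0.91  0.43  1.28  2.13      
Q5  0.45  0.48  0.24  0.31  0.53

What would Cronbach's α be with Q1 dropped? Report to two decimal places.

Cronbach's α = 0.58

Remaining items: Q2, Q3, Q4, Q5 (k = 4).
sum of item variances = 2.72 + 2.76 + 2.13 + 0.53 = 8.14
σ²_total = 8.14 + 2 × 3.15 = 14.44
α (item deleted) = (4/3)·(1 − 8.14/14.44) = 0.58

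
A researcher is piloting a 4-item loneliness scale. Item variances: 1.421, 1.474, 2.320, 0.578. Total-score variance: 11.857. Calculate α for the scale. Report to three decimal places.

sum of item variances = 1.421 + 1.474 + 2.320 + 0.578 = 5.793
α = (k/(k−1))·(1 − sum of item variances/σ²_T) = (4/3)·(1 − 5.793/11.857) = 0.682

α = 0.682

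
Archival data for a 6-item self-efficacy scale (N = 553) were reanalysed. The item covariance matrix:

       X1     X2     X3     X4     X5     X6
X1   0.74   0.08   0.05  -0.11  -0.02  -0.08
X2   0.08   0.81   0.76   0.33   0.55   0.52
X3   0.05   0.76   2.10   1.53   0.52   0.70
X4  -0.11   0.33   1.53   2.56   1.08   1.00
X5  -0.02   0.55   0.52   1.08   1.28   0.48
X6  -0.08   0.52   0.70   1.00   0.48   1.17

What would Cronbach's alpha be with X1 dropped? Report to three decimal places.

α = 0.817

Remaining items: X2, X3, X4, X5, X6 (k = 5).
ΣVar(i) = 0.81 + 2.10 + 2.56 + 1.28 + 1.17 = 7.92
Var(T) = 7.92 + 2 × 7.47 = 22.86
α (item deleted) = (5/4)·(1 − 7.92/22.86) = 0.817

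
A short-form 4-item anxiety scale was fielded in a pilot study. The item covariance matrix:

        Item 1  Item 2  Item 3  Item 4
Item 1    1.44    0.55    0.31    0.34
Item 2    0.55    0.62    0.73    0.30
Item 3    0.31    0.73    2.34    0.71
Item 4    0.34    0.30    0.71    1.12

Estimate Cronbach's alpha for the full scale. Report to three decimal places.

Σσᵢ² = 1.44 + 0.62 + 2.34 + 1.12 = 5.52
Sum of off-diagonal covariances = 2.94
Var(T) = 5.52 + 2 × 2.94 = 11.40
α = (k/(k−1))·(1 − Σσᵢ²/Var(T)) = (4/3)·(1 − 5.52/11.40) = 0.688

Cronbach's alpha = 0.688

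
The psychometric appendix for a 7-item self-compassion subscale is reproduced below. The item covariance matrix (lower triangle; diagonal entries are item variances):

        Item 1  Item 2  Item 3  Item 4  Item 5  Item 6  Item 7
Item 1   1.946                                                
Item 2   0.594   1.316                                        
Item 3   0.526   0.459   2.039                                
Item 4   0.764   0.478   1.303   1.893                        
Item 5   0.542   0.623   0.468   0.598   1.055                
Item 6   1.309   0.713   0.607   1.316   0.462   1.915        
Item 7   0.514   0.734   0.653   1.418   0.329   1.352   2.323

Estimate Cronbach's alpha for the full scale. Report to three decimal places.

Σσ²ᵢ = 1.946 + 1.316 + 2.039 + 1.893 + 1.055 + 1.915 + 2.323 = 12.487
Sum of off-diagonal covariances = 15.762
Var(T) = 12.487 + 2 × 15.762 = 44.011
α = (k/(k−1))·(1 − Σσ²ᵢ/Var(T)) = (7/6)·(1 − 12.487/44.011) = 0.836

Cronbach's alpha = 0.836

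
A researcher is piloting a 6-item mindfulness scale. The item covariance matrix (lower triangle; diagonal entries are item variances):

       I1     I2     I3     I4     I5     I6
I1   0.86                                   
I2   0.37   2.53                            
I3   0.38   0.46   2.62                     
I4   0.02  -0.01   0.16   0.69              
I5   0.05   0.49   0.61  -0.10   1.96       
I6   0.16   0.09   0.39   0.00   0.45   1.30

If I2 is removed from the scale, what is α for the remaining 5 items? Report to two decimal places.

α = 0.45

Remaining items: I1, I3, I4, I5, I6 (k = 5).
Σσᵢ² = 0.86 + 2.62 + 0.69 + 1.96 + 1.30 = 7.43
Var(T) = 7.43 + 2 × 2.12 = 11.67
α (item deleted) = (5/4)·(1 − 7.43/11.67) = 0.45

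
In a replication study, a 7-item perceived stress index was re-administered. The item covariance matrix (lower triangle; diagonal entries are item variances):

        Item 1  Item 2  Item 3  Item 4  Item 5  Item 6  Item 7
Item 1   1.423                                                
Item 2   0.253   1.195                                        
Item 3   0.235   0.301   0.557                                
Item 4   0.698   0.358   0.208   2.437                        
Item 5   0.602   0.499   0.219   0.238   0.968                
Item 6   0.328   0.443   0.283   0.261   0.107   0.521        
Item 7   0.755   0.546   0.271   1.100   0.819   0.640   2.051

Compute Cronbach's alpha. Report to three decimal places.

Cronbach's alpha = 0.778

sum of item variances = 1.423 + 1.195 + 0.557 + 2.437 + 0.968 + 0.521 + 2.051 = 9.152
Sum of the distinct covariances = 9.164
σ²_T = 9.152 + 2 × 9.164 = 27.480
α = (k/(k−1))·(1 − sum of item variances/σ²_T) = (7/6)·(1 − 9.152/27.480) = 0.778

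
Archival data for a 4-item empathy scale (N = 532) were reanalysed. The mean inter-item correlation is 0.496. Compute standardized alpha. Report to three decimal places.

Standardized α = k·r̄ / (1 + (k−1)·r̄) = 4 × 0.496 / (1 + 3 × 0.496)
  = 1.9840 / 2.4880 = 0.797

standardized alpha = 0.797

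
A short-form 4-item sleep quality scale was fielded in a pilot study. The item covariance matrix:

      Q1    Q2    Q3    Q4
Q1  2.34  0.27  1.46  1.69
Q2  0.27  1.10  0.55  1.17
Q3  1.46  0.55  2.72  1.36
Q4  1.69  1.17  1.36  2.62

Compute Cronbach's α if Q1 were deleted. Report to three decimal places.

α = 0.733

Remaining items: Q2, Q3, Q4 (k = 3).
Σσ²ᵢ = 1.10 + 2.72 + 2.62 = 6.44
σ²_total = 6.44 + 2 × 3.08 = 12.60
α (item deleted) = (3/2)·(1 − 6.44/12.60) = 0.733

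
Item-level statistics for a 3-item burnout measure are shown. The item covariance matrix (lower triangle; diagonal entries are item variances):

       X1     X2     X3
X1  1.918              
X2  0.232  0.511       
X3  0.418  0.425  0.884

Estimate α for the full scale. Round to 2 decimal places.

α = 0.59

ΣVar(i) = 1.918 + 0.511 + 0.884 = 3.313
Σ_{i<j} σ_ij = 1.075
total variance = 3.313 + 2 × 1.075 = 5.463
α = (k/(k−1))·(1 − ΣVar(i)/total variance) = (3/2)·(1 − 3.313/5.463) = 0.59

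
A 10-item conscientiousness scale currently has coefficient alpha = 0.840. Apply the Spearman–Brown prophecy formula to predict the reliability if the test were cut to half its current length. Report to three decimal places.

predicted reliability = 0.724

Length factor m = 1/2
α' = m·α / (1 − (1−m)·α)
   = 1/2 × 0.840 / (1 − (1 − 1/2) × 0.840)
   = 0.4200 / 0.5800 = 0.724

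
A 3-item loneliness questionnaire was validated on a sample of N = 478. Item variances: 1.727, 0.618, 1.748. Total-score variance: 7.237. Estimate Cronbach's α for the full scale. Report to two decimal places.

ΣVar(i) = 1.727 + 0.618 + 1.748 = 4.093
α = (k/(k−1))·(1 − ΣVar(i)/total variance) = (3/2)·(1 − 4.093/7.237) = 0.65

α = 0.65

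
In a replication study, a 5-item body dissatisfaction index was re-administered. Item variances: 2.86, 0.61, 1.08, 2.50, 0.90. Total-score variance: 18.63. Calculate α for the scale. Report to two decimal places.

Σσ²ᵢ = 2.86 + 0.61 + 1.08 + 2.50 + 0.90 = 7.95
α = (k/(k−1))·(1 − Σσ²ᵢ/total variance) = (5/4)·(1 − 7.95/18.63) = 0.72

α = 0.72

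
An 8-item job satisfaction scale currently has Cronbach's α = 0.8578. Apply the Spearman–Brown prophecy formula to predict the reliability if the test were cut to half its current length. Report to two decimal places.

Length factor m = 1/2
α' = m·α / (1 − (1−m)·α)
   = 1/2 × 0.8578 / (1 − (1 − 1/2) × 0.8578)
   = 0.4289 / 0.5711 = 0.75

predicted reliability = 0.75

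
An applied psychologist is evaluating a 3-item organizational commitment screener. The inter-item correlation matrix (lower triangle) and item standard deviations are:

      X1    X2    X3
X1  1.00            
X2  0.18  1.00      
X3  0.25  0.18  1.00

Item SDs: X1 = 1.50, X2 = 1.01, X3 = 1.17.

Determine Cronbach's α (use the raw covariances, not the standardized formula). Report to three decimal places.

α = 0.427

Σσ²ᵢ = 1.50² + 1.01² + 1.17² = 4.6390
Covariances σ_ij = r_ij · s_i · s_j:
  σ(X1,X2) = 0.18 × 1.50 × 1.01 = 0.2727
  σ(X1,X3) = 0.25 × 1.50 × 1.17 = 0.4387
  σ(X2,X3) = 0.18 × 1.01 × 1.17 = 0.2127
σ²_T = Σσ²ᵢ + 2·Σσ_ij = 4.6390 + 2 × 0.9241 = 6.4872
α = (3/2)·(1 − 4.6390/6.4872) = 0.427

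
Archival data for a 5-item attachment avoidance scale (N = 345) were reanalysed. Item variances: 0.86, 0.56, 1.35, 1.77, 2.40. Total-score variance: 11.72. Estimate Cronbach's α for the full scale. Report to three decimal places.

Cronbach's α = 0.510

Σσ²ᵢ = 0.86 + 0.56 + 1.35 + 1.77 + 2.40 = 6.94
α = (k/(k−1))·(1 − Σσ²ᵢ/total variance) = (5/4)·(1 − 6.94/11.72) = 0.510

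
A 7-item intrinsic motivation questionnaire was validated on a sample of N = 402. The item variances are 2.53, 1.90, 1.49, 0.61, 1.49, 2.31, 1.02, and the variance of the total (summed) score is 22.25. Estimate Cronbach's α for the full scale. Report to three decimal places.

Σσᵢ² = 2.53 + 1.90 + 1.49 + 0.61 + 1.49 + 2.31 + 1.02 = 11.35
α = (k/(k−1))·(1 − Σσᵢ²/σ²_T) = (7/6)·(1 − 11.35/22.25) = 0.572

Cronbach's α = 0.572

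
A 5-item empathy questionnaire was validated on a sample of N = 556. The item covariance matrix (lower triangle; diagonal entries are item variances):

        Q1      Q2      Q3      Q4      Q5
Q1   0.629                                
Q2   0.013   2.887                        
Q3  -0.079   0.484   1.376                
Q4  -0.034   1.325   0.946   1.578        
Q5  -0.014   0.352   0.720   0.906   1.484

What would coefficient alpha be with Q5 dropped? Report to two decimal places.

α = 0.60

Remaining items: Q1, Q2, Q3, Q4 (k = 4).
sum of item variances = 0.629 + 2.887 + 1.376 + 1.578 = 6.470
Var(T) = 6.470 + 2 × 2.655 = 11.780
α (item deleted) = (4/3)·(1 − 6.470/11.780) = 0.60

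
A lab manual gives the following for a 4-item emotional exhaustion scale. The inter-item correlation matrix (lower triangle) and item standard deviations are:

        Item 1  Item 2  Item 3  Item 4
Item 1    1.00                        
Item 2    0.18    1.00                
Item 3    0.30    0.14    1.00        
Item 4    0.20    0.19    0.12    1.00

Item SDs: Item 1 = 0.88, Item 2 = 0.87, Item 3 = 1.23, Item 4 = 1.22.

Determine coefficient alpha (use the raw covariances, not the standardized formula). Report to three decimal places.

Σσ²ᵢ = 0.88² + 0.87² + 1.23² + 1.22² = 4.5326
Covariances σ_ij = r_ij · s_i · s_j:
  σ(Item 1,Item 2) = 0.18 × 0.88 × 0.87 = 0.1378
  σ(Item 1,Item 3) = 0.30 × 0.88 × 1.23 = 0.3247
  σ(Item 1,Item 4) = 0.20 × 0.88 × 1.22 = 0.2147
  σ(Item 2,Item 3) = 0.14 × 0.87 × 1.23 = 0.1498
  σ(Item 2,Item 4) = 0.19 × 0.87 × 1.22 = 0.2017
  σ(Item 3,Item 4) = 0.12 × 1.23 × 1.22 = 0.1801
σ²_T = Σσ²ᵢ + 2·Σσ_ij = 4.5326 + 2 × 1.2088 = 6.9502
α = (4/3)·(1 − 4.5326/6.9502) = 0.464

α = 0.464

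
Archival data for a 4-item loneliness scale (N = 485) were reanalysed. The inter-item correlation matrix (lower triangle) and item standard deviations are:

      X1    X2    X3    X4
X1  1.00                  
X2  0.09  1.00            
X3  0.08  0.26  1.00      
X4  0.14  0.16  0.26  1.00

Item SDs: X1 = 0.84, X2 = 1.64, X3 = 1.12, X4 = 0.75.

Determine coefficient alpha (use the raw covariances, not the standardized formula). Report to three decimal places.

α = 0.416

Σσ²ᵢ = 0.84² + 1.64² + 1.12² + 0.75² = 5.2121
Covariances σ_ij = r_ij · s_i · s_j:
  σ(X1,X2) = 0.09 × 0.84 × 1.64 = 0.1240
  σ(X1,X3) = 0.08 × 0.84 × 1.12 = 0.0753
  σ(X1,X4) = 0.14 × 0.84 × 0.75 = 0.0882
  σ(X2,X3) = 0.26 × 1.64 × 1.12 = 0.4776
  σ(X2,X4) = 0.16 × 1.64 × 0.75 = 0.1968
  σ(X3,X4) = 0.26 × 1.12 × 0.75 = 0.2184
σ²_T = Σσ²ᵢ + 2·Σσ_ij = 5.2121 + 2 × 1.1803 = 7.5727
α = (4/3)·(1 − 5.2121/7.5727) = 0.416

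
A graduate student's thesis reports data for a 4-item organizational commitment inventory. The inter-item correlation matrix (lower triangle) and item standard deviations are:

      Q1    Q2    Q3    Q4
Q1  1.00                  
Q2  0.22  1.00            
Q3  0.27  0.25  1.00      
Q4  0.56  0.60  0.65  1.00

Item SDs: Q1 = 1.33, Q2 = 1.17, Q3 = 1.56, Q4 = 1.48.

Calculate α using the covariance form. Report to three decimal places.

Σσ²ᵢ = 1.33² + 1.17² + 1.56² + 1.48² = 7.7618
Covariances σ_ij = r_ij · s_i · s_j:
  σ(Q1,Q2) = 0.22 × 1.33 × 1.17 = 0.3423
  σ(Q1,Q3) = 0.27 × 1.33 × 1.56 = 0.5602
  σ(Q1,Q4) = 0.56 × 1.33 × 1.48 = 1.1023
  σ(Q2,Q3) = 0.25 × 1.17 × 1.56 = 0.4563
  σ(Q2,Q4) = 0.60 × 1.17 × 1.48 = 1.0390
  σ(Q3,Q4) = 0.65 × 1.56 × 1.48 = 1.5007
σ²_T = Σσ²ᵢ + 2·Σσ_ij = 7.7618 + 2 × 5.0008 = 17.7634
α = (4/3)·(1 − 7.7618/17.7634) = 0.751

α = 0.751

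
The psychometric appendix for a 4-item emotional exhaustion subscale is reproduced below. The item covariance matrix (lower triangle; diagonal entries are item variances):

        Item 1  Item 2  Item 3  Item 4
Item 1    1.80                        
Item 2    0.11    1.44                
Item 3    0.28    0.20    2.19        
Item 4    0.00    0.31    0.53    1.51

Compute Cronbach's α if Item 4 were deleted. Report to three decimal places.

Remaining items: Item 1, Item 2, Item 3 (k = 3).
Σσᵢ² = 1.80 + 1.44 + 2.19 = 5.43
Var(T) = 5.43 + 2 × 0.59 = 6.61
α (item deleted) = (3/2)·(1 − 5.43/6.61) = 0.268

Cronbach's α = 0.268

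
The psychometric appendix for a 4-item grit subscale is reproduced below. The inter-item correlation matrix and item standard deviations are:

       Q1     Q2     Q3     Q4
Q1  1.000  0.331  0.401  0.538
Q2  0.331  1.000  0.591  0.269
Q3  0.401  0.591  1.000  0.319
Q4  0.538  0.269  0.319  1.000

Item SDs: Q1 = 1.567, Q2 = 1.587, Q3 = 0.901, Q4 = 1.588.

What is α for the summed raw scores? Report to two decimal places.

Σσ²ᵢ = 1.567² + 1.587² + 0.901² + 1.588² = 8.3076
Covariances σ_ij = r_ij · s_i · s_j:
  σ(Q1,Q2) = 0.331 × 1.567 × 1.587 = 0.8231
  σ(Q1,Q3) = 0.401 × 1.567 × 0.901 = 0.5662
  σ(Q1,Q4) = 0.538 × 1.567 × 1.588 = 1.3388
  σ(Q2,Q3) = 0.591 × 1.587 × 0.901 = 0.8451
  σ(Q2,Q4) = 0.269 × 1.587 × 1.588 = 0.6779
  σ(Q3,Q4) = 0.319 × 0.901 × 1.588 = 0.4564
σ²_T = Σσ²ᵢ + 2·Σσ_ij = 8.3076 + 2 × 4.7075 = 17.7226
α = (4/3)·(1 − 8.3076/17.7226) = 0.71

α = 0.71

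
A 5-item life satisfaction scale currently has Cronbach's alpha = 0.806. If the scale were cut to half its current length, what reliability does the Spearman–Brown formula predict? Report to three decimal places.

predicted reliability = 0.675

Length factor m = 1/2
α' = m·α / (1 − (1−m)·α)
   = 1/2 × 0.806 / (1 − (1 − 1/2) × 0.806)
   = 0.4030 / 0.5970 = 0.675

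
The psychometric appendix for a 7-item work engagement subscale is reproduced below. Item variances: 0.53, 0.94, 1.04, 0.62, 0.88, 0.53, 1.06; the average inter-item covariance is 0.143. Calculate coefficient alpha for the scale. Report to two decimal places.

coefficient alpha = 0.60

Σσ²ᵢ = 0.53 + 0.94 + 1.04 + 0.62 + 0.88 + 0.53 + 1.06 = 5.60
Sum of the 21 distinct covariances = 21 × 0.143 = 3.003
σ²_T = Σσ²ᵢ + 2·Σcov = 5.60 + 2 × 3.003 = 11.606
α = (7/6)·(1 − 5.60/11.606) = 0.60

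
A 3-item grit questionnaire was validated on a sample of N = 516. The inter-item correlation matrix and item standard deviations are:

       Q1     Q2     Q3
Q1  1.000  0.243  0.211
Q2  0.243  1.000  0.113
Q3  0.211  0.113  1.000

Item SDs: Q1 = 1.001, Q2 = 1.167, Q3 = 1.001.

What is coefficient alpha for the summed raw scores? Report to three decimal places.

coefficient alpha = 0.407

Σσ²ᵢ = 1.001² + 1.167² + 1.001² = 3.3659
Covariances σ_ij = r_ij · s_i · s_j:
  σ(Q1,Q2) = 0.243 × 1.001 × 1.167 = 0.2839
  σ(Q1,Q3) = 0.211 × 1.001 × 1.001 = 0.2114
  σ(Q2,Q3) = 0.113 × 1.167 × 1.001 = 0.1320
σ²_T = Σσ²ᵢ + 2·Σσ_ij = 3.3659 + 2 × 0.6273 = 4.6205
α = (3/2)·(1 − 3.3659/4.6205) = 0.407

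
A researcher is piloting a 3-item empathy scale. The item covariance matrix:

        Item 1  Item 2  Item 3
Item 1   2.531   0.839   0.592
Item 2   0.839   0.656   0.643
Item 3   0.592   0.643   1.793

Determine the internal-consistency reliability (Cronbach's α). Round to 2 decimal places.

Cronbach's α = 0.68

Σσ²ᵢ = 2.531 + 0.656 + 1.793 = 4.980
Sum of off-diagonal covariances = 2.074
σ²_T = 4.980 + 2 × 2.074 = 9.128
α = (k/(k−1))·(1 − Σσ²ᵢ/σ²_T) = (3/2)·(1 − 4.980/9.128) = 0.68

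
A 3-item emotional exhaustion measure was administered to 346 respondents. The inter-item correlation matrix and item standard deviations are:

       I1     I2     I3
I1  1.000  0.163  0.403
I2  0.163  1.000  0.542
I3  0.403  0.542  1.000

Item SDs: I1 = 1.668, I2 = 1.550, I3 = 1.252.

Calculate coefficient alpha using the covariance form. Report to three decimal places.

coefficient alpha = 0.610

Σσ²ᵢ = 1.668² + 1.550² + 1.252² = 6.7522
Covariances σ_ij = r_ij · s_i · s_j:
  σ(I1,I2) = 0.163 × 1.668 × 1.550 = 0.4214
  σ(I1,I3) = 0.403 × 1.668 × 1.252 = 0.8416
  σ(I2,I3) = 0.542 × 1.550 × 1.252 = 1.0518
σ²_T = Σσ²ᵢ + 2·Σσ_ij = 6.7522 + 2 × 2.3148 = 11.3818
α = (3/2)·(1 − 6.7522/11.3818) = 0.610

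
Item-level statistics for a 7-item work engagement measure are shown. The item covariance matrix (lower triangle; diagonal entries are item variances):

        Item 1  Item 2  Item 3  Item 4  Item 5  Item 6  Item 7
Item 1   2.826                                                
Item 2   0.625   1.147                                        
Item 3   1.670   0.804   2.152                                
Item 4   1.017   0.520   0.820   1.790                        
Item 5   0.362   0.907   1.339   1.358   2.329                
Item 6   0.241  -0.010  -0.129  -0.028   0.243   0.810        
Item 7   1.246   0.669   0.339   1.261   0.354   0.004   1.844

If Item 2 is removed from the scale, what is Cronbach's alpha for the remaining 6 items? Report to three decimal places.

Cronbach's alpha = 0.759

Remaining items: Item 1, Item 3, Item 4, Item 5, Item 6, Item 7 (k = 6).
ΣVar(i) = 2.826 + 2.152 + 1.790 + 2.329 + 0.810 + 1.844 = 11.751
σ²_total = 11.751 + 2 × 10.097 = 31.945
α (item deleted) = (6/5)·(1 − 11.751/31.945) = 0.759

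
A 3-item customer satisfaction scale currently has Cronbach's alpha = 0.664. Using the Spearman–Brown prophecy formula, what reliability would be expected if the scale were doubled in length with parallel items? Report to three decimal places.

Length factor m = 2
α' = m·α / (1 + (m−1)·α)
   = 2 × 0.664 / (1 + (2 − 1) × 0.664)
   = 1.3280 / 1.6640 = 0.798

predicted reliability = 0.798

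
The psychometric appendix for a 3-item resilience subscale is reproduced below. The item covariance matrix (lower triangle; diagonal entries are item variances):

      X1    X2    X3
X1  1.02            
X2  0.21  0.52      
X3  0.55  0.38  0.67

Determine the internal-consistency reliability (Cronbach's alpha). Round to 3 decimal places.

Σσᵢ² = 1.02 + 0.52 + 0.67 = 2.21
Sum of the distinct covariances = 1.14
Var(T) = 2.21 + 2 × 1.14 = 4.49
α = (k/(k−1))·(1 − Σσᵢ²/Var(T)) = (3/2)·(1 − 2.21/4.49) = 0.762

Cronbach's alpha = 0.762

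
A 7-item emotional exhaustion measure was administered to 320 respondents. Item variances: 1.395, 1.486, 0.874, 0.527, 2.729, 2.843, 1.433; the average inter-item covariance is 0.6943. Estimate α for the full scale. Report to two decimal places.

α = 0.84

sum of item variances = 1.395 + 1.486 + 0.874 + 0.527 + 2.729 + 2.843 + 1.433 = 11.287
Sum of the 21 distinct covariances = 21 × 0.6943 = 14.5803
Var(T) = sum of item variances + 2·Σcov = 11.287 + 2 × 14.5803 = 40.4476
α = (7/6)·(1 − 11.287/40.4476) = 0.84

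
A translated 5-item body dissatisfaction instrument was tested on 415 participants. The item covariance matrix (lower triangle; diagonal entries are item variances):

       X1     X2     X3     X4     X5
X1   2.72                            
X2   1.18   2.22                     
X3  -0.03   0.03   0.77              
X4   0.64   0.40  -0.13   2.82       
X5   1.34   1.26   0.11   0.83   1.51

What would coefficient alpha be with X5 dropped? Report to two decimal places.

Remaining items: X1, X2, X3, X4 (k = 4).
Σσᵢ² = 2.72 + 2.22 + 0.77 + 2.82 = 8.53
total variance = 8.53 + 2 × 2.09 = 12.71
α (item deleted) = (4/3)·(1 − 8.53/12.71) = 0.44

α = 0.44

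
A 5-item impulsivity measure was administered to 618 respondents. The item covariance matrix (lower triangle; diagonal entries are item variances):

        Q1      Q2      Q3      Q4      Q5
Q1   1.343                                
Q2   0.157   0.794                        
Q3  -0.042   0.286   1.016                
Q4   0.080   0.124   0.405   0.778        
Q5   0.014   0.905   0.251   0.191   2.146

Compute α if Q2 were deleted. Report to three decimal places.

Remaining items: Q1, Q3, Q4, Q5 (k = 4).
Σσᵢ² = 1.343 + 1.016 + 0.778 + 2.146 = 5.283
σ²_total = 5.283 + 2 × 0.899 = 7.081
α (item deleted) = (4/3)·(1 − 5.283/7.081) = 0.339

α = 0.339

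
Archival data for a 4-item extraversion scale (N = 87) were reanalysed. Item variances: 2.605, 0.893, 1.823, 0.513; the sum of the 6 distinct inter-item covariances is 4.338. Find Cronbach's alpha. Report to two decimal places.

Cronbach's alpha = 0.80

ΣVar(i) = 2.605 + 0.893 + 1.823 + 0.513 = 5.834
Sum of distinct covariances = 4.338
σ²_T = ΣVar(i) + 2·Σcov = 5.834 + 2 × 4.338 = 14.510
α = (4/3)·(1 − 5.834/14.510) = 0.80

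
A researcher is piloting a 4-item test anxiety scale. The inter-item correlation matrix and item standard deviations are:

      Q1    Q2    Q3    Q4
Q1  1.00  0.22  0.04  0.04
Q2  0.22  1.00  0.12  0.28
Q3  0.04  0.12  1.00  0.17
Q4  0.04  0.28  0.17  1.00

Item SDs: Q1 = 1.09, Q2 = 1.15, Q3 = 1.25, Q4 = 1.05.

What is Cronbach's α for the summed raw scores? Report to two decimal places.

α = 0.40

Σσ²ᵢ = 1.09² + 1.15² + 1.25² + 1.05² = 5.1756
Covariances σ_ij = r_ij · s_i · s_j:
  σ(Q1,Q2) = 0.22 × 1.09 × 1.15 = 0.2758
  σ(Q1,Q3) = 0.04 × 1.09 × 1.25 = 0.0545
  σ(Q1,Q4) = 0.04 × 1.09 × 1.05 = 0.0458
  σ(Q2,Q3) = 0.12 × 1.15 × 1.25 = 0.1725
  σ(Q2,Q4) = 0.28 × 1.15 × 1.05 = 0.3381
  σ(Q3,Q4) = 0.17 × 1.25 × 1.05 = 0.2231
σ²_T = Σσ²ᵢ + 2·Σσ_ij = 5.1756 + 2 × 1.1098 = 7.3952
α = (4/3)·(1 − 5.1756/7.3952) = 0.40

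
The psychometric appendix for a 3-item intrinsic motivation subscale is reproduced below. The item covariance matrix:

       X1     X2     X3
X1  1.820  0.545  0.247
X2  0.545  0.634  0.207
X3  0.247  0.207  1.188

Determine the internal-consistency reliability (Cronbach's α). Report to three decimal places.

α = 0.531

Σσ²ᵢ = 1.820 + 0.634 + 1.188 = 3.642
Σ_{i<j} σ_ij = 0.999
σ²_total = 3.642 + 2 × 0.999 = 5.640
α = (k/(k−1))·(1 − Σσ²ᵢ/σ²_total) = (3/2)·(1 − 3.642/5.640) = 0.531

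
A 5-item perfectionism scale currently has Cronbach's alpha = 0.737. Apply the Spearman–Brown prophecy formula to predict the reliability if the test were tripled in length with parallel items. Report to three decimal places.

predicted reliability = 0.894

Length factor m = 3
α' = m·α / (1 + (m−1)·α)
   = 3 × 0.737 / (1 + (3 − 1) × 0.737)
   = 2.2110 / 2.4740 = 0.894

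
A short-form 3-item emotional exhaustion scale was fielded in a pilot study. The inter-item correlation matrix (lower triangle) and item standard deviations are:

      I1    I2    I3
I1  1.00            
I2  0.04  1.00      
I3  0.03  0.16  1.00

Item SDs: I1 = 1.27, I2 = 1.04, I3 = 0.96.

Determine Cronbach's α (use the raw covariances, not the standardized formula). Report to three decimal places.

Σσ²ᵢ = 1.27² + 1.04² + 0.96² = 3.6161
Covariances σ_ij = r_ij · s_i · s_j:
  σ(I1,I2) = 0.04 × 1.27 × 1.04 = 0.0528
  σ(I1,I3) = 0.03 × 1.27 × 0.96 = 0.0366
  σ(I2,I3) = 0.16 × 1.04 × 0.96 = 0.1597
σ²_T = Σσ²ᵢ + 2·Σσ_ij = 3.6161 + 2 × 0.2491 = 4.1143
α = (3/2)·(1 − 3.6161/4.1143) = 0.182

Cronbach's α = 0.182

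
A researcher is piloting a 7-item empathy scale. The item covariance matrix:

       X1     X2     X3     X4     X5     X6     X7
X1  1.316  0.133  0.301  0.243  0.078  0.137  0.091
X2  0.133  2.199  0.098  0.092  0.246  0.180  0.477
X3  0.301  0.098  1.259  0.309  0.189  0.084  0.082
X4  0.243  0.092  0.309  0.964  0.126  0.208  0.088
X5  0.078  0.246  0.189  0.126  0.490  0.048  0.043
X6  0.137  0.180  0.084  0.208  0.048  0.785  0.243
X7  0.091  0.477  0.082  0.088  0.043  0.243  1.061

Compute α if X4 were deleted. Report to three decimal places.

α = 0.487

Remaining items: X1, X2, X3, X5, X6, X7 (k = 6).
sum of item variances = 1.316 + 2.199 + 1.259 + 0.490 + 0.785 + 1.061 = 7.110
σ²_total = 7.110 + 2 × 2.430 = 11.970
α (item deleted) = (6/5)·(1 − 7.110/11.970) = 0.487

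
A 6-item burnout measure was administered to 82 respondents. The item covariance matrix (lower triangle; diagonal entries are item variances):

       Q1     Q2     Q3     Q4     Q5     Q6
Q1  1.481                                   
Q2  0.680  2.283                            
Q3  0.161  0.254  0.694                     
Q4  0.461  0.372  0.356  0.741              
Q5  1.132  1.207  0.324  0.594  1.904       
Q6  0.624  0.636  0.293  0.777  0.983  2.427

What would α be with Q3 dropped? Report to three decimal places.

α = 0.785

Remaining items: Q1, Q2, Q4, Q5, Q6 (k = 5).
Σσ²ᵢ = 1.481 + 2.283 + 0.741 + 1.904 + 2.427 = 8.836
total variance = 8.836 + 2 × 7.466 = 23.768
α (item deleted) = (5/4)·(1 − 8.836/23.768) = 0.785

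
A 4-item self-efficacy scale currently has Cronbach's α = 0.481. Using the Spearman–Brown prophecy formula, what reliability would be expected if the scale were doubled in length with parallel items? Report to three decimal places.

Length factor m = 2
α' = m·α / (1 + (m−1)·α)
   = 2 × 0.481 / (1 + (2 − 1) × 0.481)
   = 0.9620 / 1.4810 = 0.650

predicted reliability = 0.650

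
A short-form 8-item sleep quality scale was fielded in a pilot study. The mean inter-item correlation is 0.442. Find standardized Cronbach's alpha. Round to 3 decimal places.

Standardized α = k·r̄ / (1 + (k−1)·r̄) = 8 × 0.442 / (1 + 7 × 0.442)
  = 3.5360 / 4.0940 = 0.864

standardized Cronbach's alpha = 0.864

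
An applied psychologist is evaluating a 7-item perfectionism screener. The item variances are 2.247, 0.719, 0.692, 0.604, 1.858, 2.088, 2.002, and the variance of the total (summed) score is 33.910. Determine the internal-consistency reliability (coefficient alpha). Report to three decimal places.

Σσ²ᵢ = 2.247 + 0.719 + 0.692 + 0.604 + 1.858 + 2.088 + 2.002 = 10.210
α = (k/(k−1))·(1 − Σσ²ᵢ/Var(T)) = (7/6)·(1 − 10.210/33.910) = 0.815

α = 0.815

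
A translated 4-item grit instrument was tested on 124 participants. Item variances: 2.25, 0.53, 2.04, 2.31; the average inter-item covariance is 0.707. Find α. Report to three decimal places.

α = 0.724

Σσᵢ² = 2.25 + 0.53 + 2.04 + 2.31 = 7.13
Sum of the 6 distinct covariances = 6 × 0.707 = 4.242
total variance = Σσᵢ² + 2·Σcov = 7.13 + 2 × 4.242 = 15.614
α = (4/3)·(1 − 7.13/15.614) = 0.724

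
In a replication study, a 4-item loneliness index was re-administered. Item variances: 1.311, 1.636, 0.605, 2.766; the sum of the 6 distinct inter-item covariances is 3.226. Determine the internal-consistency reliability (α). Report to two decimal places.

ΣVar(i) = 1.311 + 1.636 + 0.605 + 2.766 = 6.318
Sum of distinct covariances = 3.226
σ²_T = ΣVar(i) + 2·Σcov = 6.318 + 2 × 3.226 = 12.770
α = (4/3)·(1 − 6.318/12.770) = 0.67

α = 0.67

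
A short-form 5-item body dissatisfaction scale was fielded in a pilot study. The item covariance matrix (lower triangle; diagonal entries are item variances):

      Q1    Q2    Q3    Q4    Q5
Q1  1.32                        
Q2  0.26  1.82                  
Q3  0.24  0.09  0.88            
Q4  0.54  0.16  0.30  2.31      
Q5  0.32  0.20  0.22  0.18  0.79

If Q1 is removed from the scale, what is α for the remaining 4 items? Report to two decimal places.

α = 0.38

Remaining items: Q2, Q3, Q4, Q5 (k = 4).
sum of item variances = 1.82 + 0.88 + 2.31 + 0.79 = 5.80
Var(T) = 5.80 + 2 × 1.15 = 8.10
α (item deleted) = (4/3)·(1 − 5.80/8.10) = 0.38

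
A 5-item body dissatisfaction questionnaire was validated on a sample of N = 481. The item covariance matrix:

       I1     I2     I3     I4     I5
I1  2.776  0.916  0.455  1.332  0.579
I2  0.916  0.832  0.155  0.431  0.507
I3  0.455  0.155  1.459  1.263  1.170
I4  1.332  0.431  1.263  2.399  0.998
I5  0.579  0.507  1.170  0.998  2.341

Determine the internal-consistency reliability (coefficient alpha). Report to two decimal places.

coefficient alpha = 0.77

sum of item variances = 2.776 + 0.832 + 1.459 + 2.399 + 2.341 = 9.807
Σ_{i<j} σ_ij = 7.806
σ²_total = 9.807 + 2 × 7.806 = 25.419
α = (k/(k−1))·(1 − sum of item variances/σ²_total) = (5/4)·(1 − 9.807/25.419) = 0.77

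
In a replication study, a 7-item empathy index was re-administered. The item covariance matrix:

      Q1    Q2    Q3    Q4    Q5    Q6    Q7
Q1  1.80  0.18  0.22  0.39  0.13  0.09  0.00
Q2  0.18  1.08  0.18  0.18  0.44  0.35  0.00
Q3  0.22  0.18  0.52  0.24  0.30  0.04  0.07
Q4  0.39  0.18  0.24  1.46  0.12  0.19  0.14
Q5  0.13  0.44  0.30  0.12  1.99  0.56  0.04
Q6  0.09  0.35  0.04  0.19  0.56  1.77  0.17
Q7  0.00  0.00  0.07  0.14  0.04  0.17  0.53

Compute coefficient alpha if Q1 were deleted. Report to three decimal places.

coefficient alpha = 0.541

Remaining items: Q2, Q3, Q4, Q5, Q6, Q7 (k = 6).
sum of item variances = 1.08 + 0.52 + 1.46 + 1.99 + 1.77 + 0.53 = 7.35
σ²_T = 7.35 + 2 × 3.02 = 13.39
α (item deleted) = (6/5)·(1 − 7.35/13.39) = 0.541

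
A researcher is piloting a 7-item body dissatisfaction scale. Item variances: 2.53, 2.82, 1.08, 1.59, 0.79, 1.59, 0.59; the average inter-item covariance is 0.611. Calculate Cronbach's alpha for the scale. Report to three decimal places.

Σσᵢ² = 2.53 + 2.82 + 1.08 + 1.59 + 0.79 + 1.59 + 0.59 = 10.99
Sum of the 21 distinct covariances = 21 × 0.611 = 12.831
total variance = Σσᵢ² + 2·Σcov = 10.99 + 2 × 12.831 = 36.652
α = (7/6)·(1 − 10.99/36.652) = 0.817

Cronbach's alpha = 0.817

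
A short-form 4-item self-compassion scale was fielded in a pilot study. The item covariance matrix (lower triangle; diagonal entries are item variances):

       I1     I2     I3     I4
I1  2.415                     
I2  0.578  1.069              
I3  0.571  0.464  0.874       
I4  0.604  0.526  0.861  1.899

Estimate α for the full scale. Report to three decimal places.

Σσᵢ² = 2.415 + 1.069 + 0.874 + 1.899 = 6.257
Σ_{i<j} σ_ij = 3.604
σ²_T = 6.257 + 2 × 3.604 = 13.465
α = (k/(k−1))·(1 − Σσᵢ²/σ²_T) = (4/3)·(1 − 6.257/13.465) = 0.714

α = 0.714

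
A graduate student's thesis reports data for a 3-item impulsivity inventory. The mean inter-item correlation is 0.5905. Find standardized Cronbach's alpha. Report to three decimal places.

Standardized α = k·r̄ / (1 + (k−1)·r̄) = 3 × 0.5905 / (1 + 2 × 0.5905)
  = 1.7715 / 2.1810 = 0.812

standardized Cronbach's alpha = 0.812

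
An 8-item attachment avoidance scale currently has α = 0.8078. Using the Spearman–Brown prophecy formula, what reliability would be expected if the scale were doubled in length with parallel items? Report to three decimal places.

predicted reliability = 0.894

Length factor m = 2
α' = m·α / (1 + (m−1)·α)
   = 2 × 0.8078 / (1 + (2 − 1) × 0.8078)
   = 1.6156 / 1.8078 = 0.894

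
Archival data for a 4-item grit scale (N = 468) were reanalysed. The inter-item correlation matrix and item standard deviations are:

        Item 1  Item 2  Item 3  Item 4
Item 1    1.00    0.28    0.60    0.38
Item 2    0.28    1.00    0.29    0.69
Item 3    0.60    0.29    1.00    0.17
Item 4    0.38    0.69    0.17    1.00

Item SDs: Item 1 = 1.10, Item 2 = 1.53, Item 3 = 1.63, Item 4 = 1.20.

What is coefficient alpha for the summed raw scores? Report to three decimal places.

Σσ²ᵢ = 1.10² + 1.53² + 1.63² + 1.20² = 7.6478
Covariances σ_ij = r_ij · s_i · s_j:
  σ(Item 1,Item 2) = 0.28 × 1.10 × 1.53 = 0.4712
  σ(Item 1,Item 3) = 0.60 × 1.10 × 1.63 = 1.0758
  σ(Item 1,Item 4) = 0.38 × 1.10 × 1.20 = 0.5016
  σ(Item 2,Item 3) = 0.29 × 1.53 × 1.63 = 0.7232
  σ(Item 2,Item 4) = 0.69 × 1.53 × 1.20 = 1.2668
  σ(Item 3,Item 4) = 0.17 × 1.63 × 1.20 = 0.3325
σ²_T = Σσ²ᵢ + 2·Σσ_ij = 7.6478 + 2 × 4.3711 = 16.3900
α = (4/3)·(1 − 7.6478/16.3900) = 0.711

coefficient alpha = 0.711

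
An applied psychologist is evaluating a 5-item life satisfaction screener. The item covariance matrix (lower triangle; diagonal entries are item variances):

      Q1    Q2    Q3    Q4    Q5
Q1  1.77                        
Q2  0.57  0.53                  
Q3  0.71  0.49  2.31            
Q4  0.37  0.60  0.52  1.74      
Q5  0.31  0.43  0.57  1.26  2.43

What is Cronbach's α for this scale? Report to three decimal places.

Cronbach's α = 0.713

ΣVar(i) = 1.77 + 0.53 + 2.31 + 1.74 + 2.43 = 8.78
Sum of off-diagonal covariances = 5.83
σ²_total = 8.78 + 2 × 5.83 = 20.44
α = (k/(k−1))·(1 − ΣVar(i)/σ²_total) = (5/4)·(1 − 8.78/20.44) = 0.713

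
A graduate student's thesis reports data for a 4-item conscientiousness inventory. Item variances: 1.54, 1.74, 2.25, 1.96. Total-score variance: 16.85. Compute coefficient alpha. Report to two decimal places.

coefficient alpha = 0.74

sum of item variances = 1.54 + 1.74 + 2.25 + 1.96 = 7.49
α = (k/(k−1))·(1 − sum of item variances/total variance) = (4/3)·(1 − 7.49/16.85) = 0.74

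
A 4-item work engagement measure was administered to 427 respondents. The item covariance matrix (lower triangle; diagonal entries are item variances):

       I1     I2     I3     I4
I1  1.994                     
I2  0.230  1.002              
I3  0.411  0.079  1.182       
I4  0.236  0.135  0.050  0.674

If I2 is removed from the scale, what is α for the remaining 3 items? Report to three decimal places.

α = 0.399

Remaining items: I1, I3, I4 (k = 3).
Σσ²ᵢ = 1.994 + 1.182 + 0.674 = 3.850
σ²_T = 3.850 + 2 × 0.697 = 5.244
α (item deleted) = (3/2)·(1 − 3.850/5.244) = 0.399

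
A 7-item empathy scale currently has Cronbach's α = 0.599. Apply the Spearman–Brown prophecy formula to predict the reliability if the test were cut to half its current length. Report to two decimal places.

predicted reliability = 0.43

Length factor m = 1/2
α' = m·α / (1 − (1−m)·α)
   = 1/2 × 0.599 / (1 − (1 − 1/2) × 0.599)
   = 0.2995 / 0.7005 = 0.43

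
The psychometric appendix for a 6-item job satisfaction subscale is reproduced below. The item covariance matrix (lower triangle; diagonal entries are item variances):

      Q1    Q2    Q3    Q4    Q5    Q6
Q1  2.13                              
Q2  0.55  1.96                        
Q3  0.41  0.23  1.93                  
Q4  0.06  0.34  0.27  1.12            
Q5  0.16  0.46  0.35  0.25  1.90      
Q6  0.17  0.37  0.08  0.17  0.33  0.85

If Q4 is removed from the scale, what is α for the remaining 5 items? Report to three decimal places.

Remaining items: Q1, Q2, Q3, Q5, Q6 (k = 5).
Σσ²ᵢ = 2.13 + 1.96 + 1.93 + 1.90 + 0.85 = 8.77
total variance = 8.77 + 2 × 3.11 = 14.99
α (item deleted) = (5/4)·(1 − 8.77/14.99) = 0.519

α = 0.519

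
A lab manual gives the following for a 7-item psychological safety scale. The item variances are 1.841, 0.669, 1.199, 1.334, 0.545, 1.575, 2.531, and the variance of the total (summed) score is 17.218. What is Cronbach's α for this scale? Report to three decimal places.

Σσᵢ² = 1.841 + 0.669 + 1.199 + 1.334 + 0.545 + 1.575 + 2.531 = 9.694
α = (k/(k−1))·(1 − Σσᵢ²/total variance) = (7/6)·(1 − 9.694/17.218) = 0.510

Cronbach's α = 0.510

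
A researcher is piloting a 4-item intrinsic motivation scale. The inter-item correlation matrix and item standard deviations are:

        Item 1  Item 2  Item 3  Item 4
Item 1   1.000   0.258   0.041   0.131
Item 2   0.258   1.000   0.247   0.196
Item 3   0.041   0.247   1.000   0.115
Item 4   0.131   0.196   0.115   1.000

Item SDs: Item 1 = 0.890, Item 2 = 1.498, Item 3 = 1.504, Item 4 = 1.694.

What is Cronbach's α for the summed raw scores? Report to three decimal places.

Cronbach's α = 0.430

Σσ²ᵢ = 0.890² + 1.498² + 1.504² + 1.694² = 8.1678
Covariances σ_ij = r_ij · s_i · s_j:
  σ(Item 1,Item 2) = 0.258 × 0.890 × 1.498 = 0.3440
  σ(Item 1,Item 3) = 0.041 × 0.890 × 1.504 = 0.0549
  σ(Item 1,Item 4) = 0.131 × 0.890 × 1.694 = 0.1975
  σ(Item 2,Item 3) = 0.247 × 1.498 × 1.504 = 0.5565
  σ(Item 2,Item 4) = 0.196 × 1.498 × 1.694 = 0.4974
  σ(Item 3,Item 4) = 0.115 × 1.504 × 1.694 = 0.2930
σ²_T = Σσ²ᵢ + 2·Σσ_ij = 8.1678 + 2 × 1.9433 = 12.0544
α = (4/3)·(1 − 8.1678/12.0544) = 0.430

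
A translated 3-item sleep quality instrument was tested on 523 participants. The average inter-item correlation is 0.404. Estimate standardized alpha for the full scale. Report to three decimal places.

α = 0.670

Standardized α = k·r̄ / (1 + (k−1)·r̄) = 3 × 0.404 / (1 + 2 × 0.404)
  = 1.2120 / 1.8080 = 0.670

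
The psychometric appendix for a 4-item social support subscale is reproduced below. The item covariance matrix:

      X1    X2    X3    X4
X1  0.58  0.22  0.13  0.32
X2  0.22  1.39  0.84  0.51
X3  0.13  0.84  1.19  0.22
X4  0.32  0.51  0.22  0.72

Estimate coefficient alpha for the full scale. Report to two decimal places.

coefficient alpha = 0.71

Σσ²ᵢ = 0.58 + 1.39 + 1.19 + 0.72 = 3.88
Sum of off-diagonal covariances = 2.24
σ²_T = 3.88 + 2 × 2.24 = 8.36
α = (k/(k−1))·(1 − Σσ²ᵢ/σ²_T) = (4/3)·(1 − 3.88/8.36) = 0.71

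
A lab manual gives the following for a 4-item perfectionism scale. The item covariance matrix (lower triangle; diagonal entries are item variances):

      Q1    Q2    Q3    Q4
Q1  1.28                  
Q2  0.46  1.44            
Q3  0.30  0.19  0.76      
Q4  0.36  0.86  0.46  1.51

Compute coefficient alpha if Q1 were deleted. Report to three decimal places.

Remaining items: Q2, Q3, Q4 (k = 3).
Σσ²ᵢ = 1.44 + 0.76 + 1.51 = 3.71
Var(T) = 3.71 + 2 × 1.51 = 6.73
α (item deleted) = (3/2)·(1 − 3.71/6.73) = 0.673

α = 0.673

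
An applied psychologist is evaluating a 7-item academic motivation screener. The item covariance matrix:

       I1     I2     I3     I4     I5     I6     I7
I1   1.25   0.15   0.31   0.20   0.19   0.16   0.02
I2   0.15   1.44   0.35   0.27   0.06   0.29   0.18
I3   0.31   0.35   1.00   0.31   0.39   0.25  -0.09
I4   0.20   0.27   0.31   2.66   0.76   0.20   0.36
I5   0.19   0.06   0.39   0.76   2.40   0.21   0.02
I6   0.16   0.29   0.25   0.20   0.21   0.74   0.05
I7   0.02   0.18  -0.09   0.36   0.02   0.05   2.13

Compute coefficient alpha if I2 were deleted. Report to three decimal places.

Remaining items: I1, I3, I4, I5, I6, I7 (k = 6).
Σσ²ᵢ = 1.25 + 1.00 + 2.66 + 2.40 + 0.74 + 2.13 = 10.18
Var(T) = 10.18 + 2 × 3.34 = 16.86
α (item deleted) = (6/5)·(1 − 10.18/16.86) = 0.475

α = 0.475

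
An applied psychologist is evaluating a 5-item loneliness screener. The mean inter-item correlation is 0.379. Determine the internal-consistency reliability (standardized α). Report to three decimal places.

standardized α = 0.753

Standardized α = k·r̄ / (1 + (k−1)·r̄) = 5 × 0.379 / (1 + 4 × 0.379)
  = 1.8950 / 2.5160 = 0.753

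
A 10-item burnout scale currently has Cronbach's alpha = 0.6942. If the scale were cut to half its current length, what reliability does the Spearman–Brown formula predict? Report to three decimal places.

predicted reliability = 0.532

Length factor m = 1/2
α' = m·α / (1 − (1−m)·α)
   = 1/2 × 0.6942 / (1 − (1 − 1/2) × 0.6942)
   = 0.3471 / 0.6529 = 0.532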